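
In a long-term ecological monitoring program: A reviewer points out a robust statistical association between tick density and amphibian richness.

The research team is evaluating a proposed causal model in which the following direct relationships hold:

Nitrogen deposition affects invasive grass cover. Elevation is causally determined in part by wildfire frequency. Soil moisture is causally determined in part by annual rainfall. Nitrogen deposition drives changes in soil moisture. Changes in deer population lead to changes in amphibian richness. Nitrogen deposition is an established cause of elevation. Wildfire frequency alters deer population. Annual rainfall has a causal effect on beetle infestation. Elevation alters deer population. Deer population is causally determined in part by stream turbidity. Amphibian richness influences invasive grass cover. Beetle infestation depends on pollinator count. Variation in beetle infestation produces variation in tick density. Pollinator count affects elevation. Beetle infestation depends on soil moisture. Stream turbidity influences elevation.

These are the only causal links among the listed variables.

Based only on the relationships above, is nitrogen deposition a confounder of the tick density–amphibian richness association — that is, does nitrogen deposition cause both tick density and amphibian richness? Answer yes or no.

Nitrogen deposition has a causal path to tick density (nitrogen deposition → soil moisture → beetle infestation → tick density) and to amphibian richness (nitrogen deposition → elevation → deer population → amphibian richness), so it is a common cause of both — a confounder.

yes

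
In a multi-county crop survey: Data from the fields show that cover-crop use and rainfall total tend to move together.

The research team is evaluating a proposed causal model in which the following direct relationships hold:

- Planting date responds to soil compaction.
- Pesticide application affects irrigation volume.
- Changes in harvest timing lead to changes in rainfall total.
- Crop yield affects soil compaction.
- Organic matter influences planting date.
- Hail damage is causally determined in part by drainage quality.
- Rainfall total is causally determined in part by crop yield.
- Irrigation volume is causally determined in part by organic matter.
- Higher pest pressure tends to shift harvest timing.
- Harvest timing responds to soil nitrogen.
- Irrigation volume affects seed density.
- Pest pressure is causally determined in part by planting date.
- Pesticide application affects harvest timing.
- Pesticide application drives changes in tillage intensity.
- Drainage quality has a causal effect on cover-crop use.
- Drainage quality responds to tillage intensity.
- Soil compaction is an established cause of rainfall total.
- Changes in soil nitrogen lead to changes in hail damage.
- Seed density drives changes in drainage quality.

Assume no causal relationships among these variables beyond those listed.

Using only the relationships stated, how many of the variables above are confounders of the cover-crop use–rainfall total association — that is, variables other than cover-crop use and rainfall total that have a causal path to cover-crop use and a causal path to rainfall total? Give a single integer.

The common causes are: organic matter (to cover-crop use via organic matter → irrigation volume → seed density → drainage quality → cover-crop use; to rainfall total via organic matter → planting date → pest pressure → harvest timing → rainfall total); pesticide application (to cover-crop use via pesticide application → tillage intensity → drainage quality → cover-crop use; to rainfall total via pesticide application → harvest timing → rainfall total).
Every other variable lacks a causal path to at least one of cover-crop use and rainfall total.

2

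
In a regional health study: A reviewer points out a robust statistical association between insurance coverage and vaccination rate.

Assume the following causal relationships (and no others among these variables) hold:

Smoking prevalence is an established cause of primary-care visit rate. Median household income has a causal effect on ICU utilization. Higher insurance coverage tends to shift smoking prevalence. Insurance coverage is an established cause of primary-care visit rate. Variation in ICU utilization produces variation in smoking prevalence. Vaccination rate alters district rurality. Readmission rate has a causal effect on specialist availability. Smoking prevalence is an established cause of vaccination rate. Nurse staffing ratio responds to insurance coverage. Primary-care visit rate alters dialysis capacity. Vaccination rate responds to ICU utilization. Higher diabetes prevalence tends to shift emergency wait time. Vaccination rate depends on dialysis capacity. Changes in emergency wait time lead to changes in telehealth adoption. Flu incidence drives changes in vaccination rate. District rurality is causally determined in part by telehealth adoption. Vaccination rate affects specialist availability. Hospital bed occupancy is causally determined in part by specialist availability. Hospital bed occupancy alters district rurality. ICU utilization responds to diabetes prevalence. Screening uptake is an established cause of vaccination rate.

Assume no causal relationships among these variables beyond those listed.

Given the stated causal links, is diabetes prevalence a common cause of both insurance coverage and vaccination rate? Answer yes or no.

no

Diabetes prevalence has no stated causal path to insurance coverage. A confounder must cause both variables, so diabetes prevalence does not qualify.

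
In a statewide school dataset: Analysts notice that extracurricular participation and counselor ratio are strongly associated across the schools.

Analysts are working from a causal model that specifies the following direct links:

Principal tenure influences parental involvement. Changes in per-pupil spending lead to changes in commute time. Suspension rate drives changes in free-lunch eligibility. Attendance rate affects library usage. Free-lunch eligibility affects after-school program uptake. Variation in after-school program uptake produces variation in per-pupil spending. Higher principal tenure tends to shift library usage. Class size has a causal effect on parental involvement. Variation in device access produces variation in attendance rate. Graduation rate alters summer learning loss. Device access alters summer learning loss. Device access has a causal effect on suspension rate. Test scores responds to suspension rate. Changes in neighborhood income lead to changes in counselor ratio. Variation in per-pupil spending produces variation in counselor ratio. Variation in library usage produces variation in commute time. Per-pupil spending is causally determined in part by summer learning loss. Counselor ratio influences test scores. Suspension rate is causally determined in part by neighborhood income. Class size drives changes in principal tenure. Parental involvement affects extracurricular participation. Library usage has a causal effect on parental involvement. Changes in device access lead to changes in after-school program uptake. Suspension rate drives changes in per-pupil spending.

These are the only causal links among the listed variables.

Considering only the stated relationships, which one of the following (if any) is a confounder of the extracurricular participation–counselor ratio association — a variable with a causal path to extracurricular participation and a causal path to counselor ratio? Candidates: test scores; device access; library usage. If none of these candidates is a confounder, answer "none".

device access

Device access causes extracurricular participation (device access → attendance rate → library usage → parental involvement → extracurricular participation) and also causes counselor ratio (device access → after-school program uptake → per-pupil spending → counselor ratio); it is a common cause of both.
Each of the other candidates lacks a causal path to at least one of extracurricular participation and counselor ratio, so they do not confound the relationship.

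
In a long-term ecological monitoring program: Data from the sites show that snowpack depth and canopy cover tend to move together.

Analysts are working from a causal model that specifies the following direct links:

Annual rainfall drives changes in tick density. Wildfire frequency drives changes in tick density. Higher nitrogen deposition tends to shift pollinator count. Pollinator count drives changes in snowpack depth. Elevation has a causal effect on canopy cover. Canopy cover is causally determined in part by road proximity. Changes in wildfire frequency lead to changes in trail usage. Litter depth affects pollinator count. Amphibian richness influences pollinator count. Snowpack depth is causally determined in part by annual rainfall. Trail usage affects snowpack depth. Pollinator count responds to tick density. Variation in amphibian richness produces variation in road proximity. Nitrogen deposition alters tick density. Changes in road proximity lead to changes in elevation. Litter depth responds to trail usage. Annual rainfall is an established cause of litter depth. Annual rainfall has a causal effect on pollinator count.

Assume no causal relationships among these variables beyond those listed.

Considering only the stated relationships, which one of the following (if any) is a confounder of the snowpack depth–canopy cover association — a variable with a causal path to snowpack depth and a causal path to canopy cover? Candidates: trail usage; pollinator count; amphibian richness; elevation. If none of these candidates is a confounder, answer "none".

amphibian richness

Amphibian richness causes snowpack depth (amphibian richness → pollinator count → snowpack depth) and also causes canopy cover (amphibian richness → road proximity → canopy cover); it is a common cause of both.
Each of the other candidates lacks a causal path to at least one of snowpack depth and canopy cover, so they do not confound the relationship.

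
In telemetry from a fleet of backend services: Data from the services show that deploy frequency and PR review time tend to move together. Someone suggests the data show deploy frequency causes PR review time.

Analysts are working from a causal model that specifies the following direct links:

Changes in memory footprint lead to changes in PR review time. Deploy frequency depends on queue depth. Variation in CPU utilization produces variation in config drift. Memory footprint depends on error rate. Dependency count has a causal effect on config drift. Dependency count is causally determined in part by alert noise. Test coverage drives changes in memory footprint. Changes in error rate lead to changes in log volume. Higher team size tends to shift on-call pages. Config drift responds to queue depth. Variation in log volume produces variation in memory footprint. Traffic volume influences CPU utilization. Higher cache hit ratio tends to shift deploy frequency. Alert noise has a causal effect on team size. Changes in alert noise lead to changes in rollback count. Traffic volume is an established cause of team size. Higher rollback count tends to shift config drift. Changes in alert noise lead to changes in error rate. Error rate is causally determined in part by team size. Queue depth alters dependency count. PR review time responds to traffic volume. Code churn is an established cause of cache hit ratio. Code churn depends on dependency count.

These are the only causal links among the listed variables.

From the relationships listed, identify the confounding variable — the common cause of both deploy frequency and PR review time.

Alert noise has a causal path to deploy frequency (alert noise → dependency count → code churn → cache hit ratio → deploy frequency) and a separate causal path to PR review time (alert noise → error rate → memory footprint → PR review time), so it is a common cause of both.
No stated relationship gives deploy frequency a causal route to PR review time, so the correlation is explained by the shared upstream cause rather than a direct effect.

alert noise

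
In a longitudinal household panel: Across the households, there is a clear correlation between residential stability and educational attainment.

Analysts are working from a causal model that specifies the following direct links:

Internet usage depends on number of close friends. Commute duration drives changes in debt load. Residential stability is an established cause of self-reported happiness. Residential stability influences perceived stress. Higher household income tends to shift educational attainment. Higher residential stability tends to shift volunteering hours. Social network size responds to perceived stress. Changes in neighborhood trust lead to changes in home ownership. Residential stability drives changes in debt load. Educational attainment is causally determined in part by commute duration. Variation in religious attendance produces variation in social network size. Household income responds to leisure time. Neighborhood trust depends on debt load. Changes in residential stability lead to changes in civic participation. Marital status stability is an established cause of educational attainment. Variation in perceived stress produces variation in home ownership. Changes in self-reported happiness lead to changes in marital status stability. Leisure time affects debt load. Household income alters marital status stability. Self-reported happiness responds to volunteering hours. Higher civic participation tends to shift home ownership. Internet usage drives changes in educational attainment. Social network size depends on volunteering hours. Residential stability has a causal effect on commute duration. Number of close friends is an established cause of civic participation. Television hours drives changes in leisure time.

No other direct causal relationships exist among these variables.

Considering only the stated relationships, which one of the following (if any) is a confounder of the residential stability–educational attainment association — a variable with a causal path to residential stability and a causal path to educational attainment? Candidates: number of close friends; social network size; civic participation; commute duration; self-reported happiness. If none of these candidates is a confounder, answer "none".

None of the listed candidates has causal paths to both residential stability and educational attainment in the stated relationships, so none is a common cause.

none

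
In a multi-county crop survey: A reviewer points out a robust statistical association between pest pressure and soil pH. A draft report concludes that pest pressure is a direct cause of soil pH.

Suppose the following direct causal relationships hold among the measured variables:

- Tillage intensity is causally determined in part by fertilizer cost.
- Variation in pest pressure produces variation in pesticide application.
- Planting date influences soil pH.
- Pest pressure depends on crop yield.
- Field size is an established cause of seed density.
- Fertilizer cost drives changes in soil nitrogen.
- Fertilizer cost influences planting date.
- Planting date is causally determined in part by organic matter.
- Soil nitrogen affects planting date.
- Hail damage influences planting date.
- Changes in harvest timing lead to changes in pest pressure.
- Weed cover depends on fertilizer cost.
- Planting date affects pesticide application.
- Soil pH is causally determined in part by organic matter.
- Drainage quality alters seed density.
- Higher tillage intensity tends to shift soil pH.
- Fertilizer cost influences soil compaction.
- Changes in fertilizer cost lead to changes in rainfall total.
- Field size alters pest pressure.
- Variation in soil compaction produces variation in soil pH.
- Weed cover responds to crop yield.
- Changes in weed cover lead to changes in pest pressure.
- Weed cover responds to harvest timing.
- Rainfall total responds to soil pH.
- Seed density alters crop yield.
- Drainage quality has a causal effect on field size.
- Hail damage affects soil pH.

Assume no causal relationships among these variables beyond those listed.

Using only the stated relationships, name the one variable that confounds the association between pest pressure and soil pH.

fertilizer cost

Fertilizer cost has a causal path to pest pressure (fertilizer cost → weed cover → pest pressure) and a separate causal path to soil pH (fertilizer cost → planting date → soil pH), so it is a common cause of both.
No stated relationship gives pest pressure a causal route to soil pH, so the correlation is explained by the shared upstream cause rather than a direct effect.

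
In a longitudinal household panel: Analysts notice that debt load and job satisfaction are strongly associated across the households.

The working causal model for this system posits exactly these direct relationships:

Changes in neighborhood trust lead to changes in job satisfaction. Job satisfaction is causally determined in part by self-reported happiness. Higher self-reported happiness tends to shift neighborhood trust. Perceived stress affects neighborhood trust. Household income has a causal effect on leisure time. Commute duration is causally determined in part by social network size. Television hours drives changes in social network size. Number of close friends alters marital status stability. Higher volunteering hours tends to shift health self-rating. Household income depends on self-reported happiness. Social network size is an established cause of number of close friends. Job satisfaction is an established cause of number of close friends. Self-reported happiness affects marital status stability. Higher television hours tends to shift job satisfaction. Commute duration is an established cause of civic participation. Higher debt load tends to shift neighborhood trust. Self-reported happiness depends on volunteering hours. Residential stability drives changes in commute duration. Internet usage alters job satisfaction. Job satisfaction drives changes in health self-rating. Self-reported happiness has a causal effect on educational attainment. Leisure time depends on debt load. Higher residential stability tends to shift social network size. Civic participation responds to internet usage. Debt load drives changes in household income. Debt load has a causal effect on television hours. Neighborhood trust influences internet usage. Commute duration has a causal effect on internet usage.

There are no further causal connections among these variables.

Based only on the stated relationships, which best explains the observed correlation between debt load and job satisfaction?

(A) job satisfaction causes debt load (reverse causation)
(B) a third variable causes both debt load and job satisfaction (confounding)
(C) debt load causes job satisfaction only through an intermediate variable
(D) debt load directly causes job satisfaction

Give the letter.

Debt load reaches job satisfaction through debt load → television hours → job satisfaction — an indirect causal chain with no direct debt load → job satisfaction link. No variable causes both debt load and job satisfaction, so confounding is ruled out; the effect is mediated.

C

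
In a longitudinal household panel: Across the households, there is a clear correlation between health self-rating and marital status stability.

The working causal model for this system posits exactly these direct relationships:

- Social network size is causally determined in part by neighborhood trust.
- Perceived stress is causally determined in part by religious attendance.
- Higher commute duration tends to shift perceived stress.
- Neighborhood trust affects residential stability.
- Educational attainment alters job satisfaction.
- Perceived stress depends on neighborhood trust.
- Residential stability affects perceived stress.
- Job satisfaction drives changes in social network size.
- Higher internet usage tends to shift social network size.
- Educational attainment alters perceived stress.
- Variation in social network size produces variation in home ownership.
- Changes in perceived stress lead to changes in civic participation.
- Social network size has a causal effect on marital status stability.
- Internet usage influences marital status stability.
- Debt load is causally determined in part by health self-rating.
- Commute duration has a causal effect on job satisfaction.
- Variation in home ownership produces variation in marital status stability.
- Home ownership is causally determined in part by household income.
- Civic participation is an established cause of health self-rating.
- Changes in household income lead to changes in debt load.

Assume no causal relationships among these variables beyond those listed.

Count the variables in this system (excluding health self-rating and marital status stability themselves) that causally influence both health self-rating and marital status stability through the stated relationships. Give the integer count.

3

The common causes are: commute duration (to health self-rating via commute duration → perceived stress → civic participation → health self-rating; to marital status stability via commute duration → job satisfaction → social network size → marital status stability); educational attainment (to health self-rating via educational attainment → perceived stress → civic participation → health self-rating; to marital status stability via educational attainment → job satisfaction → social network size → marital status stability); neighborhood trust (to health self-rating via neighborhood trust → perceived stress → civic participation → health self-rating; to marital status stability via neighborhood trust → social network size → marital status stability).
Every other variable lacks a causal path to at least one of health self-rating and marital status stability.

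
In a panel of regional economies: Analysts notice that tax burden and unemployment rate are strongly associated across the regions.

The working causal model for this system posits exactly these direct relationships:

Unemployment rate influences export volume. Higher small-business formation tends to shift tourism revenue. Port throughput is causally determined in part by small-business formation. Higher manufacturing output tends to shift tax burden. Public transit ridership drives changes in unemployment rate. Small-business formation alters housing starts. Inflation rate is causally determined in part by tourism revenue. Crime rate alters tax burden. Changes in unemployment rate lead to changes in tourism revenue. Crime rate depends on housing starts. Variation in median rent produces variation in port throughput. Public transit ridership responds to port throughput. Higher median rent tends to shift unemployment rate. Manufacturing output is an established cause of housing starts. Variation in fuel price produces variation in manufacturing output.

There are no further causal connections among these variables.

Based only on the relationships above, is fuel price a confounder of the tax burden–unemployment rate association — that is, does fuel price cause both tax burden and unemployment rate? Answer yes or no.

Fuel price has no stated causal path to unemployment rate. A confounder must cause both variables, so fuel price does not qualify.

no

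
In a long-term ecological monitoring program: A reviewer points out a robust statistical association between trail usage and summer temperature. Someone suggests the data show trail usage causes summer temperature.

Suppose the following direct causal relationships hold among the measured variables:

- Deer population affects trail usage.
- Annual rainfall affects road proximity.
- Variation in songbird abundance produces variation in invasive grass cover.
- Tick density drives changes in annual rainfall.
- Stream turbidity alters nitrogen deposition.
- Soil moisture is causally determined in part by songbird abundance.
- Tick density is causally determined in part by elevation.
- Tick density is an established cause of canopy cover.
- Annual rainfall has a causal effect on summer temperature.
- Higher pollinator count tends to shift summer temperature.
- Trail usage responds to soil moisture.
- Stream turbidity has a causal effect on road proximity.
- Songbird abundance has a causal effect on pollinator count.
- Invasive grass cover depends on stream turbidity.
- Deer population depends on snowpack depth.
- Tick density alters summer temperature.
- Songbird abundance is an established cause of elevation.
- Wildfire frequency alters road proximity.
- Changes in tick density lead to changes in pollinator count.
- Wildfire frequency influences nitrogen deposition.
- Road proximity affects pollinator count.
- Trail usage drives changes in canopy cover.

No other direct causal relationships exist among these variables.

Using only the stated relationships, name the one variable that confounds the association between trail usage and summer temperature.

songbird abundance

Songbird abundance has a causal path to trail usage (songbird abundance → soil moisture → trail usage) and a separate causal path to summer temperature (songbird abundance → pollinator count → summer temperature), so it is a common cause of both.
No stated relationship gives trail usage a causal route to summer temperature, so the correlation is explained by the shared upstream cause rather than a direct effect.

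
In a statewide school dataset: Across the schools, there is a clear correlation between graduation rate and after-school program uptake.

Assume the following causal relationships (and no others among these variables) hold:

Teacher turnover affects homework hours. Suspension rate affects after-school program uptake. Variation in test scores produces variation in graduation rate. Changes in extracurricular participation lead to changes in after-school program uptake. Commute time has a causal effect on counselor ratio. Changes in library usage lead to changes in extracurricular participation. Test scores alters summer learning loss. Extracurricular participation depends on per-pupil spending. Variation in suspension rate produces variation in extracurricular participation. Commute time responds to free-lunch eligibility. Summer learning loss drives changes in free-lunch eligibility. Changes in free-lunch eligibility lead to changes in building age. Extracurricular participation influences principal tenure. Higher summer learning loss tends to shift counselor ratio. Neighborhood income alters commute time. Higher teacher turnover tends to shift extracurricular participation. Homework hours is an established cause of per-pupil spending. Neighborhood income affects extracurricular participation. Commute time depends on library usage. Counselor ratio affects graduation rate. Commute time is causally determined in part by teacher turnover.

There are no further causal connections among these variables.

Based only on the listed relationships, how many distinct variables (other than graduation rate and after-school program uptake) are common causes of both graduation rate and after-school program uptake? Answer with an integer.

3

The common causes are: library usage (to graduation rate via library usage → commute time → counselor ratio → graduation rate; to after-school program uptake via library usage → extracurricular participation → after-school program uptake); neighborhood income (to graduation rate via neighborhood income → commute time → counselor ratio → graduation rate; to after-school program uptake via neighborhood income → extracurricular participation → after-school program uptake); teacher turnover (to graduation rate via teacher turnover → commute time → counselor ratio → graduation rate; to after-school program uptake via teacher turnover → extracurricular participation → after-school program uptake).
Every other variable lacks a causal path to at least one of graduation rate and after-school program uptake.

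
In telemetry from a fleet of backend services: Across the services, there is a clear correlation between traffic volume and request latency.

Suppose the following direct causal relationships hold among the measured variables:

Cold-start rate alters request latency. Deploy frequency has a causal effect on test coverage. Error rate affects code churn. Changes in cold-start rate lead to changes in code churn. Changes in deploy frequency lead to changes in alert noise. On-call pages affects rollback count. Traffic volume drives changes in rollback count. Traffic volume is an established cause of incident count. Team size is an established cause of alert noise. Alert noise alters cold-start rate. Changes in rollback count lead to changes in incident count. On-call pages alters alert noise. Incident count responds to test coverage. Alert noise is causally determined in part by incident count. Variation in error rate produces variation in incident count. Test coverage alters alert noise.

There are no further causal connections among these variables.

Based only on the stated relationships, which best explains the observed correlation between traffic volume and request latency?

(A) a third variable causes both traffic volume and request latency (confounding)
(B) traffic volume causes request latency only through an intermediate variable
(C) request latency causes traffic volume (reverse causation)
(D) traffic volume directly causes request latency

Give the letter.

B

Traffic volume reaches request latency through traffic volume → incident count → alert noise → cold-start rate → request latency — an indirect causal chain with no direct traffic volume → request latency link. No variable causes both traffic volume and request latency, so confounding is ruled out; the effect is mediated.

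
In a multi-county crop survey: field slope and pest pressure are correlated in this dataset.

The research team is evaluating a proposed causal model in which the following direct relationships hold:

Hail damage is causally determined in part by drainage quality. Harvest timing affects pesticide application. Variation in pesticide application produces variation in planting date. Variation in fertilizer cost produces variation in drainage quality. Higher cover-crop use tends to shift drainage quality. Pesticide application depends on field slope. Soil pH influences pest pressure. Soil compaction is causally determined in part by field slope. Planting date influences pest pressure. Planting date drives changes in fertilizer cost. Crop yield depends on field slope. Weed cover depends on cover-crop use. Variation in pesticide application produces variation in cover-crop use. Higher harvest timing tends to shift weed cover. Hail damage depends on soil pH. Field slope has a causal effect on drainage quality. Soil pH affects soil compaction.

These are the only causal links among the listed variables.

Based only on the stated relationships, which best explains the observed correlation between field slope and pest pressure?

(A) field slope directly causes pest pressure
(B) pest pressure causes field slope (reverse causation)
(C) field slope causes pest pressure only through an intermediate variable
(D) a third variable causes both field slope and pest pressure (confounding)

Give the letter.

C

Field slope reaches pest pressure through field slope → pesticide application → planting date → pest pressure — an indirect causal chain with no direct field slope → pest pressure link. No variable causes both field slope and pest pressure, so confounding is ruled out; the effect is mediated.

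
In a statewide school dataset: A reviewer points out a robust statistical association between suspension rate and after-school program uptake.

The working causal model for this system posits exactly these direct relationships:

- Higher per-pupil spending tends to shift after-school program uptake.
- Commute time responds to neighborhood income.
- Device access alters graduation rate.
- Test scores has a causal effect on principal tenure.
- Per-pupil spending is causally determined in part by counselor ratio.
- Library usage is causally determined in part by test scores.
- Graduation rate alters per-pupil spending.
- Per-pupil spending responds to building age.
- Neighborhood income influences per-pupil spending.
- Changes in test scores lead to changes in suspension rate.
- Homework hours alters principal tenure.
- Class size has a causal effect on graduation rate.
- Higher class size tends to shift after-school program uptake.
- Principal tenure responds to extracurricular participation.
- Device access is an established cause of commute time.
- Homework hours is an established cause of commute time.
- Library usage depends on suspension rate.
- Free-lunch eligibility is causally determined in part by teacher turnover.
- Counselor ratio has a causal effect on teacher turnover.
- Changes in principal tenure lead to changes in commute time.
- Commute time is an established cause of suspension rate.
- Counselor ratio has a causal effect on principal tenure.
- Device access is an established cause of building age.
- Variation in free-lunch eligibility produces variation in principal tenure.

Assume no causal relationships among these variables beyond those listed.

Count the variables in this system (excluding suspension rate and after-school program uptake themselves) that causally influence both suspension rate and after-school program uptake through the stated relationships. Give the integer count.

3

The common causes are: counselor ratio (to suspension rate via counselor ratio → principal tenure → commute time → suspension rate; to after-school program uptake via counselor ratio → per-pupil spending → after-school program uptake); device access (to suspension rate via device access → commute time → suspension rate; to after-school program uptake via device access → building age → per-pupil spending → after-school program uptake); neighborhood income (to suspension rate via neighborhood income → commute time → suspension rate; to after-school program uptake via neighborhood income → per-pupil spending → after-school program uptake).
Every other variable lacks a causal path to at least one of suspension rate and after-school program uptake.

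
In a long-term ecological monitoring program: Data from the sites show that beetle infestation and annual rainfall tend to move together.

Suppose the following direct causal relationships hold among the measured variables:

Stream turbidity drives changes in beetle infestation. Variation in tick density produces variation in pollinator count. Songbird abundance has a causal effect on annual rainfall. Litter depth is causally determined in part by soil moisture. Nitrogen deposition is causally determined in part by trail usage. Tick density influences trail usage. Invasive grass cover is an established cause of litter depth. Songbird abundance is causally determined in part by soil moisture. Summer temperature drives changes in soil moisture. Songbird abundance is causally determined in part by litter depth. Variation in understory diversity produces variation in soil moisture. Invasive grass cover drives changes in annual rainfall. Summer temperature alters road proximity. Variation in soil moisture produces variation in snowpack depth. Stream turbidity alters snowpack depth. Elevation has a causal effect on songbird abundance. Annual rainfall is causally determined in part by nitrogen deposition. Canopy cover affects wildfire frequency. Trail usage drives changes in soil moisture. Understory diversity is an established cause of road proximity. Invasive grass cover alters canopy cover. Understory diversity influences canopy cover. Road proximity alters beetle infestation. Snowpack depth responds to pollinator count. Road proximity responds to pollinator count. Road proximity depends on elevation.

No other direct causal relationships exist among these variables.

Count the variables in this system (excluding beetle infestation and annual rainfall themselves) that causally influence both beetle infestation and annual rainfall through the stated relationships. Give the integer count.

4

The common causes are: elevation (to beetle infestation via elevation → road proximity → beetle infestation; to annual rainfall via elevation → songbird abundance → annual rainfall); summer temperature (to beetle infestation via summer temperature → road proximity → beetle infestation; to annual rainfall via summer temperature → soil moisture → songbird abundance → annual rainfall); tick density (to beetle infestation via tick density → pollinator count → road proximity → beetle infestation; to annual rainfall via tick density → trail usage → nitrogen deposition → annual rainfall); understory diversity (to beetle infestation via understory diversity → road proximity → beetle infestation; to annual rainfall via understory diversity → soil moisture → songbird abundance → annual rainfall).
Every other variable lacks a causal path to at least one of beetle infestation and annual rainfall.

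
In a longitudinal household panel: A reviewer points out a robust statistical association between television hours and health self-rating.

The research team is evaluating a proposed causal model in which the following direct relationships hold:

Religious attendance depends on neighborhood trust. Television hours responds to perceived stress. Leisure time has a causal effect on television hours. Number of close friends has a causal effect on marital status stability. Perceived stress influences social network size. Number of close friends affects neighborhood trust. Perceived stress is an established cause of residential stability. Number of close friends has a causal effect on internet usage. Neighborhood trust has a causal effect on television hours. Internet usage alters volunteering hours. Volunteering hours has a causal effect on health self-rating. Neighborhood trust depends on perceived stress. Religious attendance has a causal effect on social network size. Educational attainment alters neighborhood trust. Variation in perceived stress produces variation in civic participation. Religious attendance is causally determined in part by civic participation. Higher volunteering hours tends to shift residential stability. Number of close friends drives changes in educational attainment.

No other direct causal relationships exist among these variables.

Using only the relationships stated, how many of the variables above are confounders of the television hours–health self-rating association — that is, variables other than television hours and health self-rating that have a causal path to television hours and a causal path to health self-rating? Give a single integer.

The common causes are: number of close friends (to television hours via number of close friends → neighborhood trust → television hours; to health self-rating via number of close friends → internet usage → volunteering hours → health self-rating).
Every other variable lacks a causal path to at least one of television hours and health self-rating.

1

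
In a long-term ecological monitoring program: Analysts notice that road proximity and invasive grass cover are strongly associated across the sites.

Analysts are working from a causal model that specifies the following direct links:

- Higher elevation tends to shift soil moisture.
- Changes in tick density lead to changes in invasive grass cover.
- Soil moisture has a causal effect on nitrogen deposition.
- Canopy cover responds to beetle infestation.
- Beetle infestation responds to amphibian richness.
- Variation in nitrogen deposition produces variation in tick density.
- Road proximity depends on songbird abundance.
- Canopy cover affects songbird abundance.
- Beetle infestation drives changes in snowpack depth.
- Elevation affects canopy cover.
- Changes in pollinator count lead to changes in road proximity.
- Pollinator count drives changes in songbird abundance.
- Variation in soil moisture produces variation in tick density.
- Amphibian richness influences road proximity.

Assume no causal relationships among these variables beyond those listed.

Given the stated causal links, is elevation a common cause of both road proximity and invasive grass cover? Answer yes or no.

Elevation has a causal path to road proximity (elevation → canopy cover → songbird abundance → road proximity) and to invasive grass cover (elevation → soil moisture → tick density → invasive grass cover), so it is a common cause of both — a confounder.

yes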